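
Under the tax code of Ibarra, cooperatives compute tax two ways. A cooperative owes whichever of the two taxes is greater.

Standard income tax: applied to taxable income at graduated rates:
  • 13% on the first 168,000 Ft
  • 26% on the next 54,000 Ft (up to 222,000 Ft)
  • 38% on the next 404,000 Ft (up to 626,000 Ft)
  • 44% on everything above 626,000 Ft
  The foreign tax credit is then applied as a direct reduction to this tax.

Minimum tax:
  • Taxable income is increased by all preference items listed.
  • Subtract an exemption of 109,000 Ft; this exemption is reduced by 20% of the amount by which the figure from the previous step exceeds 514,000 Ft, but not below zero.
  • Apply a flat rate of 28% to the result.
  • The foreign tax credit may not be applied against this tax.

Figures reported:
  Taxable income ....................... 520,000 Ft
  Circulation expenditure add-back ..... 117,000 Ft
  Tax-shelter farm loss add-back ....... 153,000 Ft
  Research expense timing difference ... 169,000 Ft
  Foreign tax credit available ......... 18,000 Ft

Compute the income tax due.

262,920 Ft

Standard income tax:
  168,000 Ft × 13% = 21,840 Ft
  54,000 Ft × 26% = 14,040 Ft
  298,000 Ft × 38% = 113,240 Ft
  → 149,120 Ft
  Less foreign tax credit 18,000 Ft → 131,120 Ft

Minimum tax:
  Adjusted income: 520,000 Ft + 117,000 Ft + 153,000 Ft + 169,000 Ft = 959,000 Ft
  Exemption: 109,000 Ft − 20% × (959,000 Ft − 514,000 Ft) = 109,000 Ft − 89,000 Ft = 20,000 Ft
  Base: 959,000 Ft − 20,000 Ft = 939,000 Ft
  939,000 Ft × 28% = 262,920 Ft

262,920 Ft > 131,120 Ft, so the minimum tax is the binding amount.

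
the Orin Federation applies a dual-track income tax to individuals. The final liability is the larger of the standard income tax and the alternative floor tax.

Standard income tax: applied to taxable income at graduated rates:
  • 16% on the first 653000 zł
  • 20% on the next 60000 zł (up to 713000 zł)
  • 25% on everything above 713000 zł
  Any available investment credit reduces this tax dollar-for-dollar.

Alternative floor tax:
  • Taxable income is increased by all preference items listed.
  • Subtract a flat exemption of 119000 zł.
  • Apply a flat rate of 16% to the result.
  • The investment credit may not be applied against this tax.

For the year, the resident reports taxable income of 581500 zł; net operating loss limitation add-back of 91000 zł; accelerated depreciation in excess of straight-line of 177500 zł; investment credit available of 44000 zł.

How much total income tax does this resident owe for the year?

Alternative floor tax:
  Adjusted income: 581500 zł + 91000 zł + 177500 zł = 850000 zł
  Less exemption 119000 zł → base 731000 zł
  731000 zł × 16% = 116960 zł

Standard income tax:
  581500 zł × 16% = 93040 zł
  Less investment credit 44000 zł → 49040 zł

116960 zł > 49040 zł, so the alternative floor tax is the binding amount.

116960 zł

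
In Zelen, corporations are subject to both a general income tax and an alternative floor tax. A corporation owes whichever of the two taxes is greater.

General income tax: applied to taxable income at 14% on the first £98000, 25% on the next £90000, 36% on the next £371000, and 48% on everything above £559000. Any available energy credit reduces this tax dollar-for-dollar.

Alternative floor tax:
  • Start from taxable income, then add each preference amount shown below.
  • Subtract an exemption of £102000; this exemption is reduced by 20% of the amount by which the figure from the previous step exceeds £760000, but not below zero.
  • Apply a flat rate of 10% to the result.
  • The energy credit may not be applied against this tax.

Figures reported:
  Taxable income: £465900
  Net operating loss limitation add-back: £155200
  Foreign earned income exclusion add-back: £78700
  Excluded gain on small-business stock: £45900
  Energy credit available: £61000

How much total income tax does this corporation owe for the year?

£75264

Alternative floor tax:
  Adjusted income: £465900 + £155200 + £78700 + £45900 = £745700
  Exemption: £745700 ≤ £760000, so full £102000 applies
  Base: £745700 − £102000 = £643700
  £643700 × 10% = £64370

General income tax:
  £98000 × 14% = £13720
  £90000 × 25% = £22500
  £277900 × 36% = £100044
  → £136264
  Less energy credit £61000 → £75264

£75264 > £64370, so the general income tax governs.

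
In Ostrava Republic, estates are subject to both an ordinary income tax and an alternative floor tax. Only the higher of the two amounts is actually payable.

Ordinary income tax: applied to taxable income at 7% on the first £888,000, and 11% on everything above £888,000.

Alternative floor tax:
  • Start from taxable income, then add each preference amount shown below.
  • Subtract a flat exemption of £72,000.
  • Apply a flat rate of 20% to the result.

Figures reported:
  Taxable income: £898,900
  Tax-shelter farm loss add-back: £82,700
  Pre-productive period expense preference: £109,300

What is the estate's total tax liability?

£203,780

Ordinary income tax:
  £888,000 × 7% = £62,160
  £10,900 × 11% = £1,199
  → £63,359

Alternative floor tax:
  Adjusted income: £898,900 + £82,700 + £109,300 = £1,090,900
  Less exemption £72,000 → base £1,018,900
  £1,018,900 × 20% = £203,780

£203,780 > £63,359, so the alternative floor tax is the binding amount.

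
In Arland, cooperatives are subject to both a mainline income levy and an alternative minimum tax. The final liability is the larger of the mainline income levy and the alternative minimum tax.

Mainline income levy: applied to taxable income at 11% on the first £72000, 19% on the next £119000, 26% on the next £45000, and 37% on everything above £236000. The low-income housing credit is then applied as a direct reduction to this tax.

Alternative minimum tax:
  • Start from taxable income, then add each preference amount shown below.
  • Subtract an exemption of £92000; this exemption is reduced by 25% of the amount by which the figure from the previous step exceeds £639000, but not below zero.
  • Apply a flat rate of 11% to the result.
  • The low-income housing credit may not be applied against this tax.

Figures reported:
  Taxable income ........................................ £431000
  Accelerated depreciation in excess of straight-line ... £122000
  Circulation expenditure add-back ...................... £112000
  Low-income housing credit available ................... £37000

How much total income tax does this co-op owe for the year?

£77380

Alternative minimum tax:
  Adjusted income: £431000 + £122000 + £112000 = £665000
  Exemption: £92000 − 25% × (£665000 − £639000) = £92000 − £6500 = £85500
  Base: £665000 − £85500 = £579500
  £579500 × 11% = £63745

Mainline income levy:
  £72000 × 11% = £7920
  £119000 × 19% = £22610
  £45000 × 26% = £11700
  £195000 × 37% = £72150
  → £114380
  Less low-income housing credit £37000 → £77380

£77380 > £63745, so the mainline income levy governs.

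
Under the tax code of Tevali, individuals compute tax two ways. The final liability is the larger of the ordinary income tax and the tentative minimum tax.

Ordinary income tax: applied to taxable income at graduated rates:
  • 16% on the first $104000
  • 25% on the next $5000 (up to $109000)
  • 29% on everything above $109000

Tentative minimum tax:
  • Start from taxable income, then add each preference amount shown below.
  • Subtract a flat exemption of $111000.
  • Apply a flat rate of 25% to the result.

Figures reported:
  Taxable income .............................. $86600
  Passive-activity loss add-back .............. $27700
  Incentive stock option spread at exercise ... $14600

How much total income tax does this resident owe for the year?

$13856

Tentative minimum tax:
  Adjusted income: $86600 + $27700 + $14600 = $128900
  Less exemption $111000 → base $17900
  $17900 × 25% = $4475

Ordinary income tax:
  $86600 × 16% = $13856

$13856 > $4475, so the ordinary income tax governs.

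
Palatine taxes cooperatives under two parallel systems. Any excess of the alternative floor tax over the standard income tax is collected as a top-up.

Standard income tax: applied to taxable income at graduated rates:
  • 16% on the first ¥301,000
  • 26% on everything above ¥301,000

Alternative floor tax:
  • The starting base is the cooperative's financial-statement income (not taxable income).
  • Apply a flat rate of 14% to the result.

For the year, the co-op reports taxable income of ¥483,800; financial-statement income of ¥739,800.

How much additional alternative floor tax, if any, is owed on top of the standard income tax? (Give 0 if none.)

Alternative floor tax:
  Base (financial-statement income): ¥739,800
  ¥739,800 × 14% = ¥103,572

Standard income tax:
  ¥301,000 × 16% = ¥48,160
  ¥182,800 × 26% = ¥47,528
  → ¥95,688

Excess of alternative floor tax over standard income tax: ¥103,572 − ¥95,688 = ¥7,884.

¥7,884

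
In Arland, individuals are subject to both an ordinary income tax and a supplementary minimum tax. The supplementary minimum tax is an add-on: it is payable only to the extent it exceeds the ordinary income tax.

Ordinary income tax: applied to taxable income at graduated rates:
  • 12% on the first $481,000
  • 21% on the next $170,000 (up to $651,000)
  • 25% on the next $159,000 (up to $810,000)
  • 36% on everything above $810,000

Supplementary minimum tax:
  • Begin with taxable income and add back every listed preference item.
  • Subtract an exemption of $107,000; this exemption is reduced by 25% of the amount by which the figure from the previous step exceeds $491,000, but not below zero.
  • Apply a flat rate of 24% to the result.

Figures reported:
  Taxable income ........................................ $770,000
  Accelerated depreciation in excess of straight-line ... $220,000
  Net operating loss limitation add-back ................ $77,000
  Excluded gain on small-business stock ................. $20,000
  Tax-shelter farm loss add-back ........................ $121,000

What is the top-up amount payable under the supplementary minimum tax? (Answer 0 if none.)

$166,750

Ordinary income tax:
  $481,000 × 12% = $57,720
  $170,000 × 21% = $35,700
  $119,000 × 25% = $29,750
  → $123,170

Supplementary minimum tax:
  Adjusted income: $770,000 + $220,000 + $77,000 + $20,000 + $121,000 = $1,208,000
  Exemption: 25% × ($1,208,000 − $491,000) = $179,250 ≥ $107,000, so the exemption is fully phased out
  Base: $1,208,000 − $0 = $1,208,000
  $1,208,000 × 24% = $289,920

Excess of supplementary minimum tax over ordinary income tax: $289,920 − $123,170 = $166,750.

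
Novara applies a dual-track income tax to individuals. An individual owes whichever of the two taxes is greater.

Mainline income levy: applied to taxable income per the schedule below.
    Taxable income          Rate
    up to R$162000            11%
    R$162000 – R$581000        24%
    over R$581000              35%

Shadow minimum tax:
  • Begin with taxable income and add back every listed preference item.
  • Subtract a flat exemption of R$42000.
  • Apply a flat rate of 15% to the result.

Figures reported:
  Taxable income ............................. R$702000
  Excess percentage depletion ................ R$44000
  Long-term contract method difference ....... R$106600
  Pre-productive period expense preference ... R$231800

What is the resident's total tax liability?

R$160730

Mainline income levy:
  R$162000 × 11% = R$17820
  R$419000 × 24% = R$100560
  R$121000 × 35% = R$42350
  → R$160730

Shadow minimum tax:
  Adjusted income: R$702000 + R$44000 + R$106600 + R$231800 = R$1084400
  Less exemption R$42000 → base R$1042400
  R$1042400 × 15% = R$156360

R$160730 > R$156360, so the mainline income levy governs.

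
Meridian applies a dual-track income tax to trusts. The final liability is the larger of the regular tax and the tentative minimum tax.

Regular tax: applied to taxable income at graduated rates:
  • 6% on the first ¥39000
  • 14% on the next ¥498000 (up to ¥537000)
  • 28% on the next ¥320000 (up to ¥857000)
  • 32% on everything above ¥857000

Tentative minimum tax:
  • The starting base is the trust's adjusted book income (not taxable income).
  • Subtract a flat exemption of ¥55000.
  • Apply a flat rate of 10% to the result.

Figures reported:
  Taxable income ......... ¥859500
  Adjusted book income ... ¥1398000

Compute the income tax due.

¥162460

Regular tax:
  ¥39000 × 6% = ¥2340
  ¥498000 × 14% = ¥69720
  ¥320000 × 28% = ¥89600
  ¥2500 × 32% = ¥800
  → ¥162460

Tentative minimum tax:
  Base (adjusted book income): ¥1398000
  Less exemption ¥55000 → base ¥1343000
  ¥1343000 × 10% = ¥134300

¥162460 > ¥134300, so the regular tax governs.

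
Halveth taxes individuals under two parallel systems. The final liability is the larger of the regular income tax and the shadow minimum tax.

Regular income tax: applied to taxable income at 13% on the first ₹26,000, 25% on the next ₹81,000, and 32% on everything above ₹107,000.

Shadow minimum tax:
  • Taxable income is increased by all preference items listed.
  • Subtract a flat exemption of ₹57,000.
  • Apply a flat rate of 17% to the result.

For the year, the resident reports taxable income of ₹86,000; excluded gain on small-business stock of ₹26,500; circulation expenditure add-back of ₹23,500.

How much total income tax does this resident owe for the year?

Shadow minimum tax:
  Adjusted income: ₹86,000 + ₹26,500 + ₹23,500 = ₹136,000
  Less exemption ₹57,000 → base ₹79,000
  ₹79,000 × 17% = ₹13,430

Regular income tax:
  ₹26,000 × 13% = ₹3,380
  ₹60,000 × 25% = ₹15,000
  → ₹18,380

₹18,380 > ₹13,430, so the regular income tax governs.

₹18,380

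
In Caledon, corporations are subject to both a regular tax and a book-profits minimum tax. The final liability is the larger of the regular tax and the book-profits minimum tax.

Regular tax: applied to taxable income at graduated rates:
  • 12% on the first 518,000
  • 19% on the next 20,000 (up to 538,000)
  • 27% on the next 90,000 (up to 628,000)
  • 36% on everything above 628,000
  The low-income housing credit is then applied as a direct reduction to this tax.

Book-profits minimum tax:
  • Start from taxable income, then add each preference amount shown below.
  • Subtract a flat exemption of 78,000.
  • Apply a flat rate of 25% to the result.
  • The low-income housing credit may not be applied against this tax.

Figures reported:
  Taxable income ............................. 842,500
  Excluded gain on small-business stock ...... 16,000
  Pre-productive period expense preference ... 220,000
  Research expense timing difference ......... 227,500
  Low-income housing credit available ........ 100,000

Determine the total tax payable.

307,000

Regular tax:
  518,000 × 12% = 62,160
  20,000 × 19% = 3,800
  90,000 × 27% = 24,300
  214,500 × 36% = 77,220
  → 167,480
  Less low-income housing credit 100,000 → 67,480

Book-profits minimum tax:
  Adjusted income: 842,500 + 16,000 + 220,000 + 227,500 = 1,306,000
  Less exemption 78,000 → base 1,228,000
  1,228,000 × 25% = 307,000

307,000 > 67,480, so the book-profits minimum tax is the binding amount.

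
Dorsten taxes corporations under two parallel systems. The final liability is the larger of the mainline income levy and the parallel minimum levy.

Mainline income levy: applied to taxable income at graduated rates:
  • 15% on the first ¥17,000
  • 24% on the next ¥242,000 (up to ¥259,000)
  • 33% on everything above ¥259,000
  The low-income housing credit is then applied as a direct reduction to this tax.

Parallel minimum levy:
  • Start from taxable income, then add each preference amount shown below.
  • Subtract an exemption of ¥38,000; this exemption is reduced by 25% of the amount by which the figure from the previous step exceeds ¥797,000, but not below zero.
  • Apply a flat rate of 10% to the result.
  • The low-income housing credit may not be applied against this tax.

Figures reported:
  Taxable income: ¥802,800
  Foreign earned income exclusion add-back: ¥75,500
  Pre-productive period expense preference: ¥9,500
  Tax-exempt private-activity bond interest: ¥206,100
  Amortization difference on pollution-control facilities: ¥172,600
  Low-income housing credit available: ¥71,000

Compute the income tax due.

Parallel minimum levy:
  Adjusted income: ¥802,800 + ¥75,500 + ¥9,500 + ¥206,100 + ¥172,600 = ¥1,266,500
  Exemption: 25% × (¥1,266,500 − ¥797,000) = ¥117,375 ≥ ¥38,000, so the exemption is fully phased out
  Base: ¥1,266,500 − ¥0 = ¥1,266,500
  ¥1,266,500 × 10% = ¥126,650

Mainline income levy:
  ¥17,000 × 15% = ¥2,550
  ¥242,000 × 24% = ¥58,080
  ¥543,800 × 33% = ¥179,454
  → ¥240,084
  Less low-income housing credit ¥71,000 → ¥169,084

¥169,084 > ¥126,650, so the mainline income levy governs.

¥169,084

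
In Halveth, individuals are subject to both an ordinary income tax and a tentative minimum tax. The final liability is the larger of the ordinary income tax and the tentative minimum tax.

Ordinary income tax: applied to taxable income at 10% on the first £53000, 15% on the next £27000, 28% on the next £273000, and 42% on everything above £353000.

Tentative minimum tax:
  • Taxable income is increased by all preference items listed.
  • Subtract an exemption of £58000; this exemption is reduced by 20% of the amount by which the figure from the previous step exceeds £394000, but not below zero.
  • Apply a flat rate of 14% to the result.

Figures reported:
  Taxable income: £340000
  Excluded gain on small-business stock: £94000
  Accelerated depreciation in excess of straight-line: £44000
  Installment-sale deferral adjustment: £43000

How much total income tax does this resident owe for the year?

Ordinary income tax:
  £53000 × 10% = £5300
  £27000 × 15% = £4050
  £260000 × 28% = £72800
  → £82150

Tentative minimum tax:
  Adjusted income: £340000 + £94000 + £44000 + £43000 = £521000
  Exemption: £58000 − 20% × (£521000 − £394000) = £58000 − £25400 = £32600
  Base: £521000 − £32600 = £488400
  £488400 × 14% = £68376

£82150 > £68376, so the ordinary income tax governs.

£82150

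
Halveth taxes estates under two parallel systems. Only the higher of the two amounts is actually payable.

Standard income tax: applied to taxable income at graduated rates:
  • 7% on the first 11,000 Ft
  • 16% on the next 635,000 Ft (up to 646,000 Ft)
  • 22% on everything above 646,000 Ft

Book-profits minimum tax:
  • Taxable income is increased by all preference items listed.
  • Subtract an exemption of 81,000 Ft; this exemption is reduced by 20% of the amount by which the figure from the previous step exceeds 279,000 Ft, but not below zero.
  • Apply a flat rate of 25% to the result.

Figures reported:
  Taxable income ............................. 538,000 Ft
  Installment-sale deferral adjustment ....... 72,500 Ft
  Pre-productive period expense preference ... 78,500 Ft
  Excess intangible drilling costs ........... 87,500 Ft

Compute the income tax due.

194,125 Ft

Standard income tax:
  11,000 Ft × 7% = 770 Ft
  527,000 Ft × 16% = 84,320 Ft
  → 85,090 Ft

Book-profits minimum tax:
  Adjusted income: 538,000 Ft + 72,500 Ft + 78,500 Ft + 87,500 Ft = 776,500 Ft
  Exemption: 20% × (776,500 Ft − 279,000 Ft) = 99,500 Ft ≥ 81,000 Ft, so the exemption is fully phased out
  Base: 776,500 Ft − 0 Ft = 776,500 Ft
  776,500 Ft × 25% = 194,125 Ft

194,125 Ft > 85,090 Ft, so the book-profits minimum tax is the binding amount.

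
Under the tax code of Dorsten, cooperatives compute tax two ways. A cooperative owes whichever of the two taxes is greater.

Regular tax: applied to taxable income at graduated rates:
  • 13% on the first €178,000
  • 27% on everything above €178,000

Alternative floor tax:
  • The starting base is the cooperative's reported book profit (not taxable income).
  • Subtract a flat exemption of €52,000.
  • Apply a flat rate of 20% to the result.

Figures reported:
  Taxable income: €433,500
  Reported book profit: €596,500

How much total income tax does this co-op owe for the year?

Alternative floor tax:
  Base (reported book profit): €596,500
  Less exemption €52,000 → base €544,500
  €544,500 × 20% = €108,900

Regular tax:
  €178,000 × 13% = €23,140
  €255,500 × 27% = €68,985
  → €92,125

€108,900 > €92,125, so the alternative floor tax is the binding amount.

€108,900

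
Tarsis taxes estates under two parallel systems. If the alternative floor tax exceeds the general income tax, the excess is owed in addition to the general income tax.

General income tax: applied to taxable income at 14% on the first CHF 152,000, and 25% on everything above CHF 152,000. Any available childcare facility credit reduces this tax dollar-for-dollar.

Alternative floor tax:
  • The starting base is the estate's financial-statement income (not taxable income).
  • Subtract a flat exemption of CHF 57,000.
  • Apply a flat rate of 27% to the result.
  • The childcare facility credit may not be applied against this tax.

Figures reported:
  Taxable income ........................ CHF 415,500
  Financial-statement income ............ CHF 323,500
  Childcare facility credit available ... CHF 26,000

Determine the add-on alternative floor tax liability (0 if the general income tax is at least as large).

General income tax:
  CHF 152,000 × 14% = CHF 21,280
  CHF 263,500 × 25% = CHF 65,875
  → CHF 87,155
  Less childcare facility credit CHF 26,000 → CHF 61,155

Alternative floor tax:
  Base (financial-statement income): CHF 323,500
  Less exemption CHF 57,000 → base CHF 266,500
  CHF 266,500 × 27% = CHF 71,955

Excess of alternative floor tax over general income tax: CHF 71,955 − CHF 61,155 = CHF 10,800.

CHF 10,800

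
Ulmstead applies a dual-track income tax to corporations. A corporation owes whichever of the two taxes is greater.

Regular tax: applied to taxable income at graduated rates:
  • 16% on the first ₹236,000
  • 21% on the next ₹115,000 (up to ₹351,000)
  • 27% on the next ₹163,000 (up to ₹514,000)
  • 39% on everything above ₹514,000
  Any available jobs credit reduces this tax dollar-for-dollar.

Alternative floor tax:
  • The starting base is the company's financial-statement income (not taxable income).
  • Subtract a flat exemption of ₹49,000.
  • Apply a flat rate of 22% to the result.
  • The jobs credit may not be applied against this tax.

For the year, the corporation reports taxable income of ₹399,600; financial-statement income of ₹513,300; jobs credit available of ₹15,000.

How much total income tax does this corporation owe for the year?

Regular tax:
  ₹236,000 × 16% = ₹37,760
  ₹115,000 × 21% = ₹24,150
  ₹48,600 × 27% = ₹13,122
  → ₹75,032
  Less jobs credit ₹15,000 → ₹60,032

Alternative floor tax:
  Base (financial-statement income): ₹513,300
  Less exemption ₹49,000 → base ₹464,300
  ₹464,300 × 22% = ₹102,146

₹102,146 > ₹60,032, so the alternative floor tax is the binding amount.

₹102,146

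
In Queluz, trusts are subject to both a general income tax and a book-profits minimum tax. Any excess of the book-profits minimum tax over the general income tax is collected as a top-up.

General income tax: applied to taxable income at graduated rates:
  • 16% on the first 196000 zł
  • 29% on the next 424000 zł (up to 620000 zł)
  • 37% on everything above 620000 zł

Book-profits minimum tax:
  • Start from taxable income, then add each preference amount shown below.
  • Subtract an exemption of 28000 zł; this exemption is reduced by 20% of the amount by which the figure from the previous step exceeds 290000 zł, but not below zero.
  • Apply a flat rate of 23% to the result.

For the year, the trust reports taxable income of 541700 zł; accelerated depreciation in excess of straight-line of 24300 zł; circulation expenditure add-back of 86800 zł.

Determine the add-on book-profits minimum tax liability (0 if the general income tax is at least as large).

Book-profits minimum tax:
  Adjusted income: 541700 zł + 24300 zł + 86800 zł = 652800 zł
  Exemption: 20% × (652800 zł − 290000 zł) = 72560 zł ≥ 28000 zł, so the exemption is fully phased out
  Base: 652800 zł − 0 zł = 652800 zł
  652800 zł × 23% = 150144 zł

General income tax:
  196000 zł × 16% = 31360 zł
  345700 zł × 29% = 100253 zł
  → 131613 zł

Excess of book-profits minimum tax over general income tax: 150144 zł − 131613 zł = 18531 zł.

18531 zł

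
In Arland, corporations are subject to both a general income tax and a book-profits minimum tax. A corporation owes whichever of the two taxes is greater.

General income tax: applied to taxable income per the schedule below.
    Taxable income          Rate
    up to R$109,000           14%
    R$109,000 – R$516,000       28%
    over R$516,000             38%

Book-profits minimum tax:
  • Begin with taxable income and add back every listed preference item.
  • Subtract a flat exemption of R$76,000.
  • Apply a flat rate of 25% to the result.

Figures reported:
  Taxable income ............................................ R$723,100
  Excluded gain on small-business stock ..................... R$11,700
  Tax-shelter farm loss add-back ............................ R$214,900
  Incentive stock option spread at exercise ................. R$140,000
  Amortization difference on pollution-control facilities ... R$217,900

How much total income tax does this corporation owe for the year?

R$307,900

Book-profits minimum tax:
  Adjusted income: R$723,100 + R$11,700 + R$214,900 + R$140,000 + R$217,900 = R$1,307,600
  Less exemption R$76,000 → base R$1,231,600
  R$1,231,600 × 25% = R$307,900

General income tax:
  R$109,000 × 14% = R$15,260
  R$407,000 × 28% = R$113,960
  R$207,100 × 38% = R$78,698
  → R$207,918

R$307,900 > R$207,918, so the book-profits minimum tax is the binding amount.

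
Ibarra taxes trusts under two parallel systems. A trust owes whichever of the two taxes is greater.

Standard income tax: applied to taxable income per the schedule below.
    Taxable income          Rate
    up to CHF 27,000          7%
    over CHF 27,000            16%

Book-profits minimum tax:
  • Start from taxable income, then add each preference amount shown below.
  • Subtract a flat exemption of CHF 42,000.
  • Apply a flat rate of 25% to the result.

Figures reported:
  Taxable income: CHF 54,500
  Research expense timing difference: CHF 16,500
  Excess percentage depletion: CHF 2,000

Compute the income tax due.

CHF 7,750

Standard income tax:
  CHF 27,000 × 7% = CHF 1,890
  CHF 27,500 × 16% = CHF 4,400
  → CHF 6,290

Book-profits minimum tax:
  Adjusted income: CHF 54,500 + CHF 16,500 + CHF 2,000 = CHF 73,000
  Less exemption CHF 42,000 → base CHF 31,000
  CHF 31,000 × 25% = CHF 7,750

CHF 7,750 > CHF 6,290, so the book-profits minimum tax is the binding amount.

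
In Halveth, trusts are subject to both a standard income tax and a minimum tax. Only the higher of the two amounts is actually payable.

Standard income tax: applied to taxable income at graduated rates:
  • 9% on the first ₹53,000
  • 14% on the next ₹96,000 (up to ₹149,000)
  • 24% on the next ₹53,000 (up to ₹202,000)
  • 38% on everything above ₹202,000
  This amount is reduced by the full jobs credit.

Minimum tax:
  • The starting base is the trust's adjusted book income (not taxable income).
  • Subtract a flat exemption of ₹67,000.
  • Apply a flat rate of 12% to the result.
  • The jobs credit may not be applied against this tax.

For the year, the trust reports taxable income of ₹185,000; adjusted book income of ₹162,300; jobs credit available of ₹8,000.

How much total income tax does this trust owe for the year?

Standard income tax:
  ₹53,000 × 9% = ₹4,770
  ₹96,000 × 14% = ₹13,440
  ₹36,000 × 24% = ₹8,640
  → ₹26,850
  Less jobs credit ₹8,000 → ₹18,850

Minimum tax:
  Base (adjusted book income): ₹162,300
  Less exemption ₹67,000 → base ₹95,300
  ₹95,300 × 12% = ₹11,436

₹18,850 > ₹11,436, so the standard income tax governs.

₹18,850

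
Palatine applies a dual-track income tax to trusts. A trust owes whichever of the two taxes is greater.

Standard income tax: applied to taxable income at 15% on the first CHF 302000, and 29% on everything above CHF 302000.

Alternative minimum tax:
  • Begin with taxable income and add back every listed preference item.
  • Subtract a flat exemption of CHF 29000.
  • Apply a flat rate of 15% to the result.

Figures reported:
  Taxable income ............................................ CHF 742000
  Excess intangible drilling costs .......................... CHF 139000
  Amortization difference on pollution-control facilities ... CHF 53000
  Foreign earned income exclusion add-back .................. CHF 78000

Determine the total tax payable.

CHF 172900

Alternative minimum tax:
  Adjusted income: CHF 742000 + CHF 139000 + CHF 53000 + CHF 78000 = CHF 1012000
  Less exemption CHF 29000 → base CHF 983000
  CHF 983000 × 15% = CHF 147450

Standard income tax:
  CHF 302000 × 15% = CHF 45300
  CHF 440000 × 29% = CHF 127600
  → CHF 172900

CHF 172900 > CHF 147450, so the standard income tax governs.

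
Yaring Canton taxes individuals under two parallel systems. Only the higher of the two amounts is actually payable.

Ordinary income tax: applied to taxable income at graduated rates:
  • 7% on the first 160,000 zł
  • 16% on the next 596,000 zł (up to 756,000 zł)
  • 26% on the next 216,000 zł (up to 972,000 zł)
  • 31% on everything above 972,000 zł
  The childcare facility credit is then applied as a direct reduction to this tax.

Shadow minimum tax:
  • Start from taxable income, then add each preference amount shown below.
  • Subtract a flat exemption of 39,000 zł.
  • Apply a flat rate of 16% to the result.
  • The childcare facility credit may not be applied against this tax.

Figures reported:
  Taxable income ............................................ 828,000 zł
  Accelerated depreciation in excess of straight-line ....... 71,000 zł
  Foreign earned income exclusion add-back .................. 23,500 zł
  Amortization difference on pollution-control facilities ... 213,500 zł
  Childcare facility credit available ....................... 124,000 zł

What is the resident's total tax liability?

Ordinary income tax:
  160,000 zł × 7% = 11,200 zł
  596,000 zł × 16% = 95,360 zł
  72,000 zł × 26% = 18,720 zł
  → 125,280 zł
  Less childcare facility credit 124,000 zł → 1,280 zł

Shadow minimum tax:
  Adjusted income: 828,000 zł + 71,000 zł + 23,500 zł + 213,500 zł = 1,136,000 zł
  Less exemption 39,000 zł → base 1,097,000 zł
  1,097,000 zł × 16% = 175,520 zł

175,520 zł > 1,280 zł, so the shadow minimum tax is the binding amount.

175,520 zł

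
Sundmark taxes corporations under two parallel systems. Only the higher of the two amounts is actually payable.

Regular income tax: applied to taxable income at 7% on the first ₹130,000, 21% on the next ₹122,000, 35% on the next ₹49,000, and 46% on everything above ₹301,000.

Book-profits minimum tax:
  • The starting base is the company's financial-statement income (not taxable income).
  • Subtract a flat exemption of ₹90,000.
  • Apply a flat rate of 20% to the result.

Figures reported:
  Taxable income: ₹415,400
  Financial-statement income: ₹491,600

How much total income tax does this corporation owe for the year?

₹104,494

Book-profits minimum tax:
  Base (financial-statement income): ₹491,600
  Less exemption ₹90,000 → base ₹401,600
  ₹401,600 × 20% = ₹80,320

Regular income tax:
  ₹130,000 × 7% = ₹9,100
  ₹122,000 × 21% = ₹25,620
  ₹49,000 × 35% = ₹17,150
  ₹114,400 × 46% = ₹52,624
  → ₹104,494

₹104,494 > ₹80,320, so the regular income tax governs.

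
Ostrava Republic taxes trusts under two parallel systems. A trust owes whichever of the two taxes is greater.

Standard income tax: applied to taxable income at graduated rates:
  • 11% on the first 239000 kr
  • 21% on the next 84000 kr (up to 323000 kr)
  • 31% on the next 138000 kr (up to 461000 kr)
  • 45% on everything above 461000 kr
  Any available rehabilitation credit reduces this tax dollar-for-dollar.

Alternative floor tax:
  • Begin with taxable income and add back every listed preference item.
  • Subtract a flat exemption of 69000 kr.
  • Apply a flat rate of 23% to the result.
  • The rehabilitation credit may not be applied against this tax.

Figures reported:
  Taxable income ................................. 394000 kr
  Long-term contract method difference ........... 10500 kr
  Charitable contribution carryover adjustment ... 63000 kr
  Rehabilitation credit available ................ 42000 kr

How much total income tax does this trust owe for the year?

91655 kr

Standard income tax:
  239000 kr × 11% = 26290 kr
  84000 kr × 21% = 17640 kr
  71000 kr × 31% = 22010 kr
  → 65940 kr
  Less rehabilitation credit 42000 kr → 23940 kr

Alternative floor tax:
  Adjusted income: 394000 kr + 10500 kr + 63000 kr = 467500 kr
  Less exemption 69000 kr → base 398500 kr
  398500 kr × 23% = 91655 kr

91655 kr > 23940 kr, so the alternative floor tax is the binding amount.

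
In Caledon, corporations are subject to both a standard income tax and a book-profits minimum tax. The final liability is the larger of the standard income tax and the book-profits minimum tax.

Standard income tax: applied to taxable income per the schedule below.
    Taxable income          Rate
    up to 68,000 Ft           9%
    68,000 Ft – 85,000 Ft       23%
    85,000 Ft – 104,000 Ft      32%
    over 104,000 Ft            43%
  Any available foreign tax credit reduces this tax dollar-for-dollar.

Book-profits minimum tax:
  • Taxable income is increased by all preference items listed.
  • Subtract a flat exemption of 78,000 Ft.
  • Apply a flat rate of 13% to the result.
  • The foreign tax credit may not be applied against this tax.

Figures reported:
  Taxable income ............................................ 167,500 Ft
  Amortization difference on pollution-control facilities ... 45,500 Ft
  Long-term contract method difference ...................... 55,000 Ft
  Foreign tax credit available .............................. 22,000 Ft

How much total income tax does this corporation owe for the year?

24,700 Ft

Standard income tax:
  68,000 Ft × 9% = 6,120 Ft
  17,000 Ft × 23% = 3,910 Ft
  19,000 Ft × 32% = 6,080 Ft
  63,500 Ft × 43% = 27,305 Ft
  → 43,415 Ft
  Less foreign tax credit 22,000 Ft → 21,415 Ft

Book-profits minimum tax:
  Adjusted income: 167,500 Ft + 45,500 Ft + 55,000 Ft = 268,000 Ft
  Less exemption 78,000 Ft → base 190,000 Ft
  190,000 Ft × 13% = 24,700 Ft

24,700 Ft > 21,415 Ft, so the book-profits minimum tax is the binding amount.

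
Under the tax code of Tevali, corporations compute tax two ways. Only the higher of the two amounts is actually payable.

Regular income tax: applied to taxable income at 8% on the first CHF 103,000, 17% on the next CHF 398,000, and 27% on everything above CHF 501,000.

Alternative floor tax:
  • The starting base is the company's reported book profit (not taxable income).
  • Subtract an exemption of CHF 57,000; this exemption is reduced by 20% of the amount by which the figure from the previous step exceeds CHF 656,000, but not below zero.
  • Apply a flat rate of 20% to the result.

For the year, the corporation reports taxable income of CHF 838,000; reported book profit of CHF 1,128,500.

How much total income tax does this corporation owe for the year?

Alternative floor tax:
  Base (reported book profit): CHF 1,128,500
  Exemption: 20% × (CHF 1,128,500 − CHF 656,000) = CHF 94,500 ≥ CHF 57,000, so the exemption is fully phased out
  Base: CHF 1,128,500 − CHF 0 = CHF 1,128,500
  CHF 1,128,500 × 20% = CHF 225,700

Regular income tax:
  CHF 103,000 × 8% = CHF 8,240
  CHF 398,000 × 17% = CHF 67,660
  CHF 337,000 × 27% = CHF 90,990
  → CHF 166,890

CHF 225,700 > CHF 166,890, so the alternative floor tax is the binding amount.

CHF 225,700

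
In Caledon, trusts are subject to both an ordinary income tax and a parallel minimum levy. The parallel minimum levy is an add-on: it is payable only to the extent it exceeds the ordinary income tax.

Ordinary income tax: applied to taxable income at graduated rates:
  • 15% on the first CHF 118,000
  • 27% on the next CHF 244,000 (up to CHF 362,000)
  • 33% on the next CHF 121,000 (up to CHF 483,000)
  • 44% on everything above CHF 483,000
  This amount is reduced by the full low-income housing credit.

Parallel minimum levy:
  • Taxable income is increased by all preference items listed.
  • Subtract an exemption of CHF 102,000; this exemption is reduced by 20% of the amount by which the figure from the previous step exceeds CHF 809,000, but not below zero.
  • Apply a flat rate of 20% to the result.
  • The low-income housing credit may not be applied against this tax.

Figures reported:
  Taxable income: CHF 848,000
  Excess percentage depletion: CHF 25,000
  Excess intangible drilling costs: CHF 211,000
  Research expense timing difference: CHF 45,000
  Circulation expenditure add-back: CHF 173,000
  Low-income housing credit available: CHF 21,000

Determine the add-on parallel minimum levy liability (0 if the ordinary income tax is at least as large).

CHF 0

Parallel minimum levy:
  Adjusted income: CHF 848,000 + CHF 25,000 + CHF 211,000 + CHF 45,000 + CHF 173,000 = CHF 1,302,000
  Exemption: CHF 102,000 − 20% × (CHF 1,302,000 − CHF 809,000) = CHF 102,000 − CHF 98,600 = CHF 3,400
  Base: CHF 1,302,000 − CHF 3,400 = CHF 1,298,600
  CHF 1,298,600 × 20% = CHF 259,720

Ordinary income tax:
  CHF 118,000 × 15% = CHF 17,700
  CHF 244,000 × 27% = CHF 65,880
  CHF 121,000 × 33% = CHF 39,930
  CHF 365,000 × 44% = CHF 160,600
  → CHF 284,110
  Less low-income housing credit CHF 21,000 → CHF 263,110

CHF 259,720 ≤ CHF 263,110, so no add-on is due.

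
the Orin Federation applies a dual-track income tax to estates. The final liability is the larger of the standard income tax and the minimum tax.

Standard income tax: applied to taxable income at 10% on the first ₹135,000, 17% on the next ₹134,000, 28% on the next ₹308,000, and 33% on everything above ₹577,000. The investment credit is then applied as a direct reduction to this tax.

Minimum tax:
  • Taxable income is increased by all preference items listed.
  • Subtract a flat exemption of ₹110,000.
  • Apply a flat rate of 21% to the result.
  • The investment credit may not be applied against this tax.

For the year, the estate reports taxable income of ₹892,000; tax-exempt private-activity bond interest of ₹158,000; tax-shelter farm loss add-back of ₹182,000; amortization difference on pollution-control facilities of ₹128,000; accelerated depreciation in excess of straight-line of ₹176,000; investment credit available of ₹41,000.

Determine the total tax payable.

Minimum tax:
  Adjusted income: ₹892,000 + ₹158,000 + ₹182,000 + ₹128,000 + ₹176,000 = ₹1,536,000
  Less exemption ₹110,000 → base ₹1,426,000
  ₹1,426,000 × 21% = ₹299,460

Standard income tax:
  ₹135,000 × 10% = ₹13,500
  ₹134,000 × 17% = ₹22,780
  ₹308,000 × 28% = ₹86,240
  ₹315,000 × 33% = ₹103,950
  → ₹226,470
  Less investment credit ₹41,000 → ₹185,470

₹299,460 > ₹185,470, so the minimum tax is the binding amount.

₹299,460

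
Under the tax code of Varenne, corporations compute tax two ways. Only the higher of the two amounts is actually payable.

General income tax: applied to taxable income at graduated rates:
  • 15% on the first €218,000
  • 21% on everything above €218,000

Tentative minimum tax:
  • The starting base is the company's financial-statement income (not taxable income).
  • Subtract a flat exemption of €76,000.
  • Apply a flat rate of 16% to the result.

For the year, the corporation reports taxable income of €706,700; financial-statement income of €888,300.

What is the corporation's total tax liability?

€135,327

General income tax:
  €218,000 × 15% = €32,700
  €488,700 × 21% = €102,627
  → €135,327

Tentative minimum tax:
  Base (financial-statement income): €888,300
  Less exemption €76,000 → base €812,300
  €812,300 × 16% = €129,968

€135,327 > €129,968, so the general income tax governs.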